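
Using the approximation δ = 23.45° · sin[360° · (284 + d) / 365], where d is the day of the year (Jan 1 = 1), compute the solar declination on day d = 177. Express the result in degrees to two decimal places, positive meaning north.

360 × (284 + 177) / 365 = 454.685°; sin(454.685°) = 0.9967.
δ = 23.45 × 0.9967 = 23.373° ≈ +23.37°.

+23.37°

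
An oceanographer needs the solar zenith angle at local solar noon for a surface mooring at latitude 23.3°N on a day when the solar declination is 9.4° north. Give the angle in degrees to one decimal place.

13.9°

At local solar noon the hour angle is zero, so the zenith angle is |φ − δ| = |23.3° − (9.4°)| = 13.9°.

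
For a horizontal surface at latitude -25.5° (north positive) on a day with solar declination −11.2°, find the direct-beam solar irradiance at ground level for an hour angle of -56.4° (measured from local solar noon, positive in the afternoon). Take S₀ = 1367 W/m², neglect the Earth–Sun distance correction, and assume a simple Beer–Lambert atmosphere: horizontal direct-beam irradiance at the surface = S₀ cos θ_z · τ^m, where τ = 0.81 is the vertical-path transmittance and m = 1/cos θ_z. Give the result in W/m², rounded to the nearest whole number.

With φ = -25.5°, δ = -11.2°, H = -56.40°: sin φ sin δ = 0.0836, cos φ cos δ cos H = 0.4900, so cos θ_z = 0.5736.
Air mass m = 1/cos θ_z = 1/0.5736 = 1.743; τ^m = 0.81^1.743 = 0.6926.
Surface direct beam = 1367 × 0.5736 × 0.6926 = 543.08 W/m².

543 W/m²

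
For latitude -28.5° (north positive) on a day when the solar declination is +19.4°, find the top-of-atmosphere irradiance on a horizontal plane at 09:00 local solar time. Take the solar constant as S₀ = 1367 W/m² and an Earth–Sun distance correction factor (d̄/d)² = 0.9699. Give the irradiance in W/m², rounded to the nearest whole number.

567 W/m²

Hour angle H = 15° × (9 − 12) = -45.00°.
cos θ_z = sin φ sin δ + cos φ cos δ cos H = (-0.4772)(0.3322) + (0.8788)(0.9432)(0.7071) = 0.4276.
Top-of-atmosphere irradiance = S₀ (d̄/d)² cos θ_z = 1367 × 0.9699 × 0.4276 = 566.93 W/m².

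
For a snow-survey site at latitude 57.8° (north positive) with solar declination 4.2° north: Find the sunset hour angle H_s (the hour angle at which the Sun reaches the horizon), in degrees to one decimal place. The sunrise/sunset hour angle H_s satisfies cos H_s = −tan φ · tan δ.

The sunset hour angle satisfies cos H_s = −tan φ tan δ = -0.1166, giving H_s = 96.70°.

96.7°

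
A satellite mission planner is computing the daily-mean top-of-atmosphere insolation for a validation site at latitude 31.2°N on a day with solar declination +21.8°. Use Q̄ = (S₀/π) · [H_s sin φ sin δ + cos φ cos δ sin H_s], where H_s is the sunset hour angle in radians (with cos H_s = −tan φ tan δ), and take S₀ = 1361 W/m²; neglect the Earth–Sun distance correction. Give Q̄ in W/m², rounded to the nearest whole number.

485 W/m²

−tan φ tan δ = −(0.6056)(0.4000) = -0.2422; H_s = arccos(-0.2422) = 104.02°. In radians, H_s = 1.8155.
H_s sin φ sin δ = 1.8155 × 0.5180 × 0.3714 = 0.3493.
cos φ cos δ sin H_s = 0.8554 × 0.9285 × 0.9702 = 0.7706.
Q̄ = (1361/π) × (0.3493 + 0.7706) = 433.22 × 1.1199 = 485.16 W/m².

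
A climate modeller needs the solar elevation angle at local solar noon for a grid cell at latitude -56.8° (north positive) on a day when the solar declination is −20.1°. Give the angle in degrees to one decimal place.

At local solar noon the hour angle is zero, so the elevation is 90° − |φ − δ| = 90° − |-56.8° − (-20.1°)| = 90° − 36.7° = 53.3°.

53.3°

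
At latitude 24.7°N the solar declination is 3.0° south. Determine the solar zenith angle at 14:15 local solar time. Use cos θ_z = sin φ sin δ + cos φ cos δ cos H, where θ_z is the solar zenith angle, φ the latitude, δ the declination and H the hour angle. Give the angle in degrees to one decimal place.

42.9°

Hour angle H = 15° × (14.25 − 12) = 33.75°.
cos θ_z = sin φ sin δ + cos φ cos δ cos H = (0.4179)(-0.0523) + (0.9085)(0.9986)(0.8315) = 0.7325.
θ_z = arccos(0.7325) = 42.90°.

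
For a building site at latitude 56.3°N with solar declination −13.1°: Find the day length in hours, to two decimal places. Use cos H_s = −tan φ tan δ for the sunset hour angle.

cos H_s = −tan(56.3°) · tan(-13.1°) = 0.3489, so H_s = arccos(0.3489) = 69.58°.
Day length = 2 H_s / 15° h⁻¹ = 139.16° / 15 = 9.277 h.

9.28 hours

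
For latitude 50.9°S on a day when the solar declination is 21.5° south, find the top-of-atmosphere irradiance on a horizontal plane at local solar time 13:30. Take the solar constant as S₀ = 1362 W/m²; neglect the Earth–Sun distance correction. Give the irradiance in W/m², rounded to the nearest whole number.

1126 W/m²

Hour angle H = 15° × (13.5 − 12) = 22.50°.
cos θ_z = sin φ sin δ + cos φ cos δ cos H = (-0.7760)(-0.3665) + (0.6307)(0.9304)(0.9239) = 0.8266.
Top-of-atmosphere irradiance = S₀ cos θ_z = 1362 × 0.8266 = 1125.83 W/m².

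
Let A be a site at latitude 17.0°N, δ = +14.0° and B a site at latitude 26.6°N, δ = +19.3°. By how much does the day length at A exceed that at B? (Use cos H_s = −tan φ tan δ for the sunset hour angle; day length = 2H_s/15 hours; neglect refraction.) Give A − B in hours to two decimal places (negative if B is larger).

A: H_s = arccos(−tan 17.0° · tan 14.0°) = 94.37°, so 2H_s/15 = 12.5827 h.
B: H_s = arccos(−tan 26.6° · tan 19.3°) = 100.10°, so 2H_s/15 = 13.3467 h.
A − B = 12.5827 − 13.3467 = -0.7640 h.

-0.76 h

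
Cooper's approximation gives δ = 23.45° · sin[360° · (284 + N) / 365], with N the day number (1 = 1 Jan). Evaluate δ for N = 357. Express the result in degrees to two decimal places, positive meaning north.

-23.43°

360 × (284 + 357) / 365 = 632.219°; sin(632.219°) = -0.9993.
δ = 23.45 × -0.9993 = -23.434° ≈ -23.43°.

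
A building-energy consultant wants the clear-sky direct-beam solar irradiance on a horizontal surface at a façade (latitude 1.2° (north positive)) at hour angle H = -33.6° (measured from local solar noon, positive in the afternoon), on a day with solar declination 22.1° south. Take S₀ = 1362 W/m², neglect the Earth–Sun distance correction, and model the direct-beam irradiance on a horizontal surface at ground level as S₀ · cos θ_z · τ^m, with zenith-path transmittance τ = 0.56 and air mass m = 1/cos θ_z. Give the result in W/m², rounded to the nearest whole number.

cos θ_z = sin φ sin δ + cos φ cos δ cos H = (0.0209)(-0.3762) + (0.9998)(0.9265)(0.8329) = 0.7637.
Air mass m = 1/cos θ_z = 1/0.7637 = 1.309; τ^m = 0.56^1.309 = 0.4681.
Surface direct beam = 1362 × 0.7637 × 0.4681 = 486.90 W/m².

487 W/m²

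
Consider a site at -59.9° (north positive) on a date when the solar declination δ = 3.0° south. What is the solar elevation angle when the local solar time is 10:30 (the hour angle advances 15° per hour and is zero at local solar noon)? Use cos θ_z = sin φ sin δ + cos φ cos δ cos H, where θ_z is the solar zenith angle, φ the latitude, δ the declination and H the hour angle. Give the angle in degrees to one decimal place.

Hour angle H = 15° × (10.5 − 12) = -22.50°.
cos θ_z = sin(-59.9°) sin(-3.0°) + cos(-59.9°) cos(-3.0°) cos(-22.50°) = 0.0453 + 0.4627 = 0.5080.
θ_z = arccos(0.5080) = 59.47°, so the elevation is 90° − 59.47° = 30.53°.

30.5°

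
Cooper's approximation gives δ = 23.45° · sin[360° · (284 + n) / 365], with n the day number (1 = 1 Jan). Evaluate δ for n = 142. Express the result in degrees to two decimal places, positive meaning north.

360 × (284 + 142) / 365 = 420.164°; sin(420.164°) = 0.8675.
δ = 23.45 × 0.8675 = 20.343° ≈ +20.34°.

+20.34°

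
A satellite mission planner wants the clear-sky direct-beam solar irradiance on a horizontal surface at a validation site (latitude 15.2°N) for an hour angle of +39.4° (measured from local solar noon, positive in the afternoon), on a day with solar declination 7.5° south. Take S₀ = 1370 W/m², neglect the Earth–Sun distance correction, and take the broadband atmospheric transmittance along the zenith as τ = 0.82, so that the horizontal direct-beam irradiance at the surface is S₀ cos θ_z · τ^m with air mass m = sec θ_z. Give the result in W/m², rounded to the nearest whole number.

With φ = 15.2°, δ = -7.5°, H = 39.40°: sin φ sin δ = -0.0342, cos φ cos δ cos H = 0.7393, so cos θ_z = 0.7051.
Air mass m = 1/cos θ_z = 1/0.7051 = 1.418; τ^m = 0.82^1.418 = 0.7547.
Surface direct beam = 1370 × 0.7051 × 0.7547 = 729.03 W/m².

729 W/m²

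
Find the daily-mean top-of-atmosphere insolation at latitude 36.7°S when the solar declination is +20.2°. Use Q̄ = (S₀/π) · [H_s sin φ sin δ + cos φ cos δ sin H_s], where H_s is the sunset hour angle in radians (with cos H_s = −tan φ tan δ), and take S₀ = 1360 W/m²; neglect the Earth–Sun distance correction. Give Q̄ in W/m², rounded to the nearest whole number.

198 W/m²

cos H_s = −tan(-36.7°) · tan(20.2°) = 0.2742, so H_s = arccos(0.2742) = 74.09°. In radians, H_s = 1.2931.
H_s sin φ sin δ = 1.2931 × -0.5976 × 0.3453 = -0.2668.
cos φ cos δ sin H_s = 0.8018 × 0.9385 × 0.9617 = 0.7237.
Q̄ = (1360/π) × (-0.2668 + 0.7237) = 432.90 × 0.4569 = 197.79 W/m².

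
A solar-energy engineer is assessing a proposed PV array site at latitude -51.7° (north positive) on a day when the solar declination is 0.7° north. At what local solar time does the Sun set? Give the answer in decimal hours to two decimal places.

The sunset hour angle satisfies cos H_s = −tan φ tan δ = 0.0155, giving H_s = 89.11°.
Sunset is at 12 + H_s/15 = 12 + 5.941 = 17.941 h local solar time.

17.94 h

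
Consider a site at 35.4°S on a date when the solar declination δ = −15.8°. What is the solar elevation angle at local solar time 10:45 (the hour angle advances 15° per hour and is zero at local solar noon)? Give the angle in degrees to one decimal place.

Hour angle H = 15° × (10.75 − 12) = -18.75°.
cos θ_z = sin φ sin δ + cos φ cos δ cos H = (-0.5793)(-0.2723) + (0.8151)(0.9622)(0.9469) = 0.9004.
θ_z = arccos(0.9004) = 25.79°, so the elevation is 90° − 25.79° = 64.21°.

64.2°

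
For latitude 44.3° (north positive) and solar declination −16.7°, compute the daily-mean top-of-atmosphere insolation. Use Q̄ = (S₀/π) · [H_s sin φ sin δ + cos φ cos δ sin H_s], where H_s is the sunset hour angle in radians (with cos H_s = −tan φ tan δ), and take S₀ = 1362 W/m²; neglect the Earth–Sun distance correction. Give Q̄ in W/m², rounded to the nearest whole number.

173 W/m²

−tan φ tan δ = −(0.9759)(-0.3000) = 0.2928; H_s = arccos(0.2928) = 72.97°. In radians, H_s = 1.2736.
H_s sin φ sin δ = 1.2736 × 0.6984 × -0.2874 = -0.2556.
cos φ cos δ sin H_s = 0.7157 × 0.9578 × 0.9562 = 0.6555.
Q̄ = (1362/π) × (-0.2556 + 0.6555) = 433.54 × 0.3999 = 173.37 W/m².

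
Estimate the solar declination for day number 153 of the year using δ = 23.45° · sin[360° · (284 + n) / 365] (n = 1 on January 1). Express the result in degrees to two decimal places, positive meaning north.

360 × (284 + 153) / 365 = 431.014°; sin(431.014°) = 0.9456.
δ = 23.45 × 0.9456 = 22.174° ≈ +22.17°.

+22.17°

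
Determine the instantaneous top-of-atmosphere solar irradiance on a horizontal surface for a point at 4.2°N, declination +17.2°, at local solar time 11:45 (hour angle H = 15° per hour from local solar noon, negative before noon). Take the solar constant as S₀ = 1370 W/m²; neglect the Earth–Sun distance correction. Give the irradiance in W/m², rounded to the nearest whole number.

1332 W/m²

Hour angle H = 15° × (11.75 − 12) = -3.75°.
With φ = 4.2°, δ = 17.2°, H = -3.75°: sin φ sin δ = 0.0217, cos φ cos δ cos H = 0.9507, so cos θ_z = 0.9724.
Top-of-atmosphere irradiance = S₀ cos θ_z = 1370 × 0.9724 = 1332.19 W/m².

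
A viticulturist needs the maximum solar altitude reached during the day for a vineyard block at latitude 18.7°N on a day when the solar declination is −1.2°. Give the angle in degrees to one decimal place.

At local solar noon the hour angle is zero, so the elevation is 90° − |φ − δ| = 90° − |18.7° − (-1.2°)| = 90° − 19.9° = 70.1°.

70.1°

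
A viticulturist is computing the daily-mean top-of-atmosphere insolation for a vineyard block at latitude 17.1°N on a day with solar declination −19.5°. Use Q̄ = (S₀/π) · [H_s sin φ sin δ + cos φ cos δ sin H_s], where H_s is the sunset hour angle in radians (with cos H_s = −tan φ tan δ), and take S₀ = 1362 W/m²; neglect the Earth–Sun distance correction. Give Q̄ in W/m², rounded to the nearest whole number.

−tan φ tan δ = −(0.3076)(-0.3541) = 0.1089; H_s = arccos(0.1089) = 83.75°. In radians, H_s = 1.4617.
H_s sin φ sin δ = 1.4617 × 0.2940 × -0.3338 = -0.1434.
cos φ cos δ sin H_s = 0.9558 × 0.9426 × 0.9941 = 0.8956.
Q̄ = (1362/π) × (-0.1434 + 0.8956) = 433.54 × 0.7522 = 326.11 W/m².

326 W/m²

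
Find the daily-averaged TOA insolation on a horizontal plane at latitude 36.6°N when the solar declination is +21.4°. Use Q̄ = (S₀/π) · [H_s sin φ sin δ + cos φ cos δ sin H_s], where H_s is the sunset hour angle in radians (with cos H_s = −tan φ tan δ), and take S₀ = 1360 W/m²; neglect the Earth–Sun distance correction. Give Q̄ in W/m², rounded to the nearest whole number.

485 W/m²

The sunset hour angle satisfies cos H_s = −tan φ tan δ = -0.2910, giving H_s = 106.92°. In radians, H_s = 1.8661.
H_s sin φ sin δ = 1.8661 × 0.5962 × 0.3649 = 0.4060.
cos φ cos δ sin H_s = 0.8028 × 0.9311 × 0.9567 = 0.7151.
Q̄ = (1360/π) × (0.4060 + 0.7151) = 432.90 × 1.1211 = 485.32 W/m².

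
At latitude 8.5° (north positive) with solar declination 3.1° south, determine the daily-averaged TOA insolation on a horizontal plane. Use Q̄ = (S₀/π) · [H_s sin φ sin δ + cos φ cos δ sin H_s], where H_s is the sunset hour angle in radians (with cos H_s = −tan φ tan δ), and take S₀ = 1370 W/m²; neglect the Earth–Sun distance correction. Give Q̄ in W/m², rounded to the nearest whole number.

425 W/m²

The sunset hour angle satisfies cos H_s = −tan φ tan δ = 0.0081, giving H_s = 89.54°. In radians, H_s = 1.5628.
H_s sin φ sin δ = 1.5628 × 0.1478 × -0.0541 = -0.0125.
cos φ cos δ sin H_s = 0.9890 × 0.9985 × 1.0000 = 0.9875.
Q̄ = (1370/π) × (-0.0125 + 0.9875) = 436.08 × 0.9750 = 425.18 W/m².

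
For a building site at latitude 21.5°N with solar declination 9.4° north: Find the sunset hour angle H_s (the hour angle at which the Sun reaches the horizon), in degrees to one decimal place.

cos H_s = −tan(21.5°) · tan(9.4°) = -0.0652, so H_s = arccos(-0.0652) = 93.74°.

93.7°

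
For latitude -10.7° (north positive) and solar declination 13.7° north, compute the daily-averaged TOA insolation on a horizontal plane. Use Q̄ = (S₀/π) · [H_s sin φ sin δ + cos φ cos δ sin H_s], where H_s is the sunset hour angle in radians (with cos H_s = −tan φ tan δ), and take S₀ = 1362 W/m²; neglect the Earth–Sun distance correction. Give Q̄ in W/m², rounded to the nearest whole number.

cos H_s = −tan(-10.7°) · tan(13.7°) = 0.0461, so H_s = arccos(0.0461) = 87.36°. In radians, H_s = 1.5247.
H_s sin φ sin δ = 1.5247 × -0.1857 × 0.2368 = -0.0670.
cos φ cos δ sin H_s = 0.9826 × 0.9715 × 0.9989 = 0.9535.
Q̄ = (1362/π) × (-0.0670 + 0.9535) = 433.54 × 0.8865 = 384.33 W/m².

384 W/m²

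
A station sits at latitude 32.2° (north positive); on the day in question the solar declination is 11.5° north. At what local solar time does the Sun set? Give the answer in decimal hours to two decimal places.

The sunset hour angle satisfies cos H_s = −tan φ tan δ = -0.1281, giving H_s = 97.36°.
Sunset is at 12 + H_s/15 = 12 + 6.491 = 18.491 h local solar time.

18.49 h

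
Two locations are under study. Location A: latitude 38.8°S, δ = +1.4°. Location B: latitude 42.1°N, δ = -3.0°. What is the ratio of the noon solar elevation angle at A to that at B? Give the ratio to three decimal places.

1.109

A: 90° − |-38.8 − (1.4)| = 49.80°.
B: 90° − |42.1 − (-3.0)| = 44.90°.
Ratio A/B = 49.8000 / 44.9000 = 1.1091.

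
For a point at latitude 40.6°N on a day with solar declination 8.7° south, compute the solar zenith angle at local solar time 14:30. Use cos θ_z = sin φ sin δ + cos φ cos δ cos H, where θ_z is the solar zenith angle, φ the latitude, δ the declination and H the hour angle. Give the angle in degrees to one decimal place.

60.2°

Hour angle H = 15° × (14.5 − 12) = 37.50°.
With φ = 40.6°, δ = -8.7°, H = 37.50°: sin φ sin δ = -0.0984, cos φ cos δ cos H = 0.5954, so cos θ_z = 0.4970.
θ_z = arccos(0.4970) = 60.20°.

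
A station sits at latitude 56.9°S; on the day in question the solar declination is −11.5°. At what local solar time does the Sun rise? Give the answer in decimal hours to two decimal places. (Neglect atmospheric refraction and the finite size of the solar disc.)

cos H_s = −tan(-56.9°) · tan(-11.5°) = -0.3121, so H_s = arccos(-0.3121) = 108.19°.
Sunrise is at 12 − H_s/15 = 12 − 7.213 = 4.787 h local solar time.

4.79 h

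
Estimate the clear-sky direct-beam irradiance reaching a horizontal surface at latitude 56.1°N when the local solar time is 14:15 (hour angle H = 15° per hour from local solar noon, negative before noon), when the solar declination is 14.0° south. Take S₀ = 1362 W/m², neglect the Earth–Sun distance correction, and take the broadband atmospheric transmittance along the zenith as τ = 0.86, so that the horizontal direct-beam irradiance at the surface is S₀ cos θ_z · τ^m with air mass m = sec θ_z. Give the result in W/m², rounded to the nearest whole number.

185 W/m²

Hour angle H = 15° × (14.25 − 12) = 33.75°.
cos θ_z = sin φ sin δ + cos φ cos δ cos H = (0.8300)(-0.2419) + (0.5577)(0.9703)(0.8315) = 0.2492.
Air mass m = 1/cos θ_z = 1/0.2492 = 4.013; τ^m = 0.86^4.013 = 0.5459.
Surface direct beam = 1362 × 0.2492 × 0.5459 = 185.28 W/m².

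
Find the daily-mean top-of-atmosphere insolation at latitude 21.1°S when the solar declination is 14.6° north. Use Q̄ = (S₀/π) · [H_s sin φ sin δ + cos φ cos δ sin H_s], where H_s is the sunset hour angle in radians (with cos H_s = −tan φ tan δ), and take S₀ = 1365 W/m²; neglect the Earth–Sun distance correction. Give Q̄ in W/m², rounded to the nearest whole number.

−tan φ tan δ = −(-0.3859)(0.2605) = 0.1005; H_s = arccos(0.1005) = 84.23°. In radians, H_s = 1.4701.
H_s sin φ sin δ = 1.4701 × -0.3600 × 0.2521 = -0.1334.
cos φ cos δ sin H_s = 0.9330 × 0.9677 × 0.9949 = 0.8983.
Q̄ = (1365/π) × (-0.1334 + 0.8983) = 434.49 × 0.7649 = 332.34 W/m².

332 W/m²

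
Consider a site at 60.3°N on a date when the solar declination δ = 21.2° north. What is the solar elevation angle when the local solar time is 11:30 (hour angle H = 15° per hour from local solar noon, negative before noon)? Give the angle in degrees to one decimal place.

50.5°

Hour angle H = 15° × (11.5 − 12) = -7.50°.
With φ = 60.3°, δ = 21.2°, H = -7.50°: sin φ sin δ = 0.3141, cos φ cos δ cos H = 0.4580, so cos θ_z = 0.7721.
θ_z = arccos(0.7721) = 39.46°, so the elevation is 90° − 39.46° = 50.54°.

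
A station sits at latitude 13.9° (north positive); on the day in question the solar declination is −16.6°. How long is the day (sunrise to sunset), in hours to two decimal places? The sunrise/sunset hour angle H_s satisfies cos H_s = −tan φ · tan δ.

11.44 hours

The sunset hour angle satisfies cos H_s = −tan φ tan δ = 0.0738, giving H_s = 85.77°.
Day length = 2 H_s / 15° h⁻¹ = 171.54° / 15 = 11.436 h.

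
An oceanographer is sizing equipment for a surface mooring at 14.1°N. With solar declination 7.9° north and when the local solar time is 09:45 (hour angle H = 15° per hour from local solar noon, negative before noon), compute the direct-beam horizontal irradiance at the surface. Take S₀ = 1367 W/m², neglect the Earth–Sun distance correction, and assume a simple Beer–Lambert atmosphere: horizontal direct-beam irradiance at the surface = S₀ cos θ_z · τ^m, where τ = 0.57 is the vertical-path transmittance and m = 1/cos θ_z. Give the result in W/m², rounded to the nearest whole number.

Hour angle H = 15° × (9.75 − 12) = -33.75°.
cos θ_z = sin φ sin δ + cos φ cos δ cos H = (0.2436)(0.1374) + (0.9699)(0.9905)(0.8315) = 0.8323.
Air mass m = 1/cos θ_z = 1/0.8323 = 1.201; τ^m = 0.57^1.201 = 0.5091.
Surface direct beam = 1367 × 0.8323 × 0.5091 = 579.23 W/m².

579 W/m²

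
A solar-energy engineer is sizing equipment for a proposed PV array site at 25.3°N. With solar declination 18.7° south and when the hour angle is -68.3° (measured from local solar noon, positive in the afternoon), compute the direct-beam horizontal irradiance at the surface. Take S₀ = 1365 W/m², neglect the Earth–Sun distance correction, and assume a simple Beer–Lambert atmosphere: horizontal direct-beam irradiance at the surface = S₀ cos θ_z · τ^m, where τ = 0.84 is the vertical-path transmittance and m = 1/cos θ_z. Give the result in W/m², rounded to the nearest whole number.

cos θ_z = sin(25.3°) sin(-18.7°) + cos(25.3°) cos(-18.7°) cos(-68.30°) = -0.1370 + 0.3166 = 0.1796.
Air mass m = 1/cos θ_z = 1/0.1796 = 5.568; τ^m = 0.84^5.568 = 0.3788.
Surface direct beam = 1365 × 0.1796 × 0.3788 = 92.86 W/m².

93 W/m²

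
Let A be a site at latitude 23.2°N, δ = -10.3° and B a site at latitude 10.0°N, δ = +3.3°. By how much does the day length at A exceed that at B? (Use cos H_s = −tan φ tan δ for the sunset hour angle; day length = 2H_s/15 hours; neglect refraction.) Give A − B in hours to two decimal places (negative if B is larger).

-0.67 h

A: H_s = arccos(−tan 23.2° · tan -10.3°) = 85.53°, so 2H_s/15 = 11.4040 h.
B: H_s = arccos(−tan 10.0° · tan 3.3°) = 90.58°, so 2H_s/15 = 12.0773 h.
A − B = 11.4040 − 12.0773 = -0.6733 h.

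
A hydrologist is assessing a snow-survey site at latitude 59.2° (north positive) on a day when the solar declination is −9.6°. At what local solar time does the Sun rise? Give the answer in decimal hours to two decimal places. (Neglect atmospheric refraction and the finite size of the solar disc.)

−tan φ tan δ = −(1.6775)(-0.1691) = 0.2837; H_s = arccos(0.2837) = 73.52°.
Sunrise is at 12 − H_s/15 = 12 − 4.901 = 7.099 h local solar time.

7.10 h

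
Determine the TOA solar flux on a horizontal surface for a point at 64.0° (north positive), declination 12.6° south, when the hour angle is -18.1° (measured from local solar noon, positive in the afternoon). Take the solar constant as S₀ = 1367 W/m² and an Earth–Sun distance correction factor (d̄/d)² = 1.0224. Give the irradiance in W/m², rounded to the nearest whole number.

294 W/m²

With φ = 64.0°, δ = -12.6°, H = -18.10°: sin φ sin δ = -0.1961, cos φ cos δ cos H = 0.4066, so cos θ_z = 0.2105.
Top-of-atmosphere irradiance = S₀ (d̄/d)² cos θ_z = 1367 × 1.0224 × 0.2105 = 294.20 W/m².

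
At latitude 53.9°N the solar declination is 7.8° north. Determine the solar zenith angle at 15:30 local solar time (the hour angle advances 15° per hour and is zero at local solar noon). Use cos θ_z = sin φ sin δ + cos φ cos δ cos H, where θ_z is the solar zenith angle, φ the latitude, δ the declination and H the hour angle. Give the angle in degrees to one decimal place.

62.3°

Hour angle H = 15° × (15.5 − 12) = 52.50°.
cos θ_z = sin(53.9°) sin(7.8°) + cos(53.9°) cos(7.8°) cos(52.50°) = 0.1097 + 0.3554 = 0.4651.
θ_z = arccos(0.4651) = 62.28°.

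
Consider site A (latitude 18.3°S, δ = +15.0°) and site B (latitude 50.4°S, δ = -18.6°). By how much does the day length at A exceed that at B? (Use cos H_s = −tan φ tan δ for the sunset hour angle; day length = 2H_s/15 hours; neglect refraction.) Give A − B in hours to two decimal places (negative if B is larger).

A: H_s = arccos(−tan -18.3° · tan 15.0°) = 84.92°, so 2H_s/15 = 11.3227 h.
B: H_s = arccos(−tan -50.4° · tan -18.6°) = 114.00°, so 2H_s/15 = 15.2000 h.
A − B = 11.3227 − 15.2000 = -3.8773 h.

-3.88 h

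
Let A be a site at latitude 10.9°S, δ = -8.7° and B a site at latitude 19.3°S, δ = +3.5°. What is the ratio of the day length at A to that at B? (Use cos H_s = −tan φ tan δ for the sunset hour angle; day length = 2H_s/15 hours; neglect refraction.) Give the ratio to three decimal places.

1.033

A: H_s = arccos(−tan -10.9° · tan -8.7°) = 91.69°, so 2H_s/15 = 12.2253 h.
B: H_s = arccos(−tan -19.3° · tan 3.5°) = 88.77°, so 2H_s/15 = 11.8360 h.
Ratio A/B = 12.2253 / 11.8360 = 1.0329.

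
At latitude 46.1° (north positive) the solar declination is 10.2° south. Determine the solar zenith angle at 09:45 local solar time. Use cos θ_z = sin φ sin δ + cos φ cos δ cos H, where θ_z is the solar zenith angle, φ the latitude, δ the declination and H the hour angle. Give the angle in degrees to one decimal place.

63.9°

Hour angle H = 15° × (9.75 − 12) = -33.75°.
With φ = 46.1°, δ = -10.2°, H = -33.75°: sin φ sin δ = -0.1276, cos φ cos δ cos H = 0.5674, so cos θ_z = 0.4398.
θ_z = arccos(0.4398) = 63.91°.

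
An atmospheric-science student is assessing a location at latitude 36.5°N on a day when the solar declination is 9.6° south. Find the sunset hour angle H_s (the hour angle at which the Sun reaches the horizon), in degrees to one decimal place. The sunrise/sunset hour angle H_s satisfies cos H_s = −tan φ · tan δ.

cos H_s = −tan(36.5°) · tan(-9.6°) = 0.1252, so H_s = arccos(0.1252) = 82.81°.

82.8°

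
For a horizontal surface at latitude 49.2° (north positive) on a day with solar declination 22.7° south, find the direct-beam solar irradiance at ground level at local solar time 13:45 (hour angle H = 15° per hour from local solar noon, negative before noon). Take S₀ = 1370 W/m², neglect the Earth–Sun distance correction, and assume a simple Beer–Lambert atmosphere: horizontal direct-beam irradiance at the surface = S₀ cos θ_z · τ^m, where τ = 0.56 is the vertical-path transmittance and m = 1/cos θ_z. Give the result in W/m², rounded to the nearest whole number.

Hour angle H = 15° × (13.75 − 12) = 26.25°.
cos θ_z = sin φ sin δ + cos φ cos δ cos H = (0.7570)(-0.3859) + (0.6534)(0.9225)(0.8969) = 0.2485.
Air mass m = 1/cos θ_z = 1/0.2485 = 4.024; τ^m = 0.56^4.024 = 0.0970.
Surface direct beam = 1370 × 0.2485 × 0.0970 = 33.02 W/m².

33 W/m²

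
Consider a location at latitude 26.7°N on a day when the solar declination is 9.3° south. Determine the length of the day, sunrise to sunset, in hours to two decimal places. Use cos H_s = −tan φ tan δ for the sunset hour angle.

cos H_s = −tan(26.7°) · tan(-9.3°) = 0.0824, so H_s = arccos(0.0824) = 85.27°.
Day length = 2 H_s / 15° h⁻¹ = 170.54° / 15 = 11.369 h.

11.37 hours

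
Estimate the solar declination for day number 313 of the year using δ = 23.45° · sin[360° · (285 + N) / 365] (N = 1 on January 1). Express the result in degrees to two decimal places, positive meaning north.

-17.91°

360 × (285 + 313) / 365 = 589.808°; sin(589.808°) = -0.7639.
δ = 23.45 × -0.7639 = -17.913° ≈ -17.91°.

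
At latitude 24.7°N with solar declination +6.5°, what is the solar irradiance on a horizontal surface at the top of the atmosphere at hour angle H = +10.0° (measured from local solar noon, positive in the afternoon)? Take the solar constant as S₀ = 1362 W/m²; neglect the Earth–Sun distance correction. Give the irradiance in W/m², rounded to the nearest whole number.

1275 W/m²

With φ = 24.7°, δ = 6.5°, H = 10.00°: sin φ sin δ = 0.0473, cos φ cos δ cos H = 0.8890, so cos θ_z = 0.9363.
Top-of-atmosphere irradiance = S₀ cos θ_z = 1362 × 0.9363 = 1275.24 W/m².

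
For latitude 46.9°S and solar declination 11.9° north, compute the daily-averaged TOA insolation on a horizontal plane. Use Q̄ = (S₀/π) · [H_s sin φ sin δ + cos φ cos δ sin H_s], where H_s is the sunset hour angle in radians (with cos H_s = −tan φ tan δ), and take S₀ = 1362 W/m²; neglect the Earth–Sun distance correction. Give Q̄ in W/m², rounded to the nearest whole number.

195 W/m²

cos H_s = −tan(-46.9°) · tan(11.9°) = 0.2252, so H_s = arccos(0.2252) = 76.99°. In radians, H_s = 1.3437.
H_s sin φ sin δ = 1.3437 × -0.7302 × 0.2062 = -0.2023.
cos φ cos δ sin H_s = 0.6833 × 0.9785 × 0.9743 = 0.6514.
Q̄ = (1362/π) × (-0.2023 + 0.6514) = 433.54 × 0.4491 = 194.70 W/m².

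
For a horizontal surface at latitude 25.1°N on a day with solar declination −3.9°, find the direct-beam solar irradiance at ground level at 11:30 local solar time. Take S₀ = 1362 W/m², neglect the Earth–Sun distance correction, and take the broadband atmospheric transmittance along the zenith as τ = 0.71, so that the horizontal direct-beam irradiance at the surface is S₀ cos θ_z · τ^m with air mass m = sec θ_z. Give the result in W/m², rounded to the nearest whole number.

795 W/m²

Hour angle H = 15° × (11.5 − 12) = -7.50°.
cos θ_z = sin φ sin δ + cos φ cos δ cos H = (0.4242)(-0.0680) + (0.9056)(0.9977)(0.9914) = 0.8669.
Air mass m = 1/cos θ_z = 1/0.8669 = 1.154; τ^m = 0.71^1.154 = 0.6735.
Surface direct beam = 1362 × 0.8669 × 0.6735 = 795.21 W/m².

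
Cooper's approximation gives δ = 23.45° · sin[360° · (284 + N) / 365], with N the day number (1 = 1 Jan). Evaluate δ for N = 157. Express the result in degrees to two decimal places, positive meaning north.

360 × (284 + 157) / 365 = 434.959°; sin(434.959°) = 0.9657.
δ = 23.45 × 0.9657 = 22.646° ≈ +22.65°.

+22.65°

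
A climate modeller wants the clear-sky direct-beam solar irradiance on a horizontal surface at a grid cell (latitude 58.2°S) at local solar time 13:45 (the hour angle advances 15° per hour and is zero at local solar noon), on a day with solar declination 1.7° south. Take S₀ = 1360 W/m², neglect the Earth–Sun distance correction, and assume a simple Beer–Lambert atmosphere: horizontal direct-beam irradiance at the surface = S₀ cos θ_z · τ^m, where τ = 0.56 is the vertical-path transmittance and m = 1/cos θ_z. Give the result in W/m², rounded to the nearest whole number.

211 W/m²

Hour angle H = 15° × (13.75 − 12) = 26.25°.
cos θ_z = sin(-58.2°) sin(-1.7°) + cos(-58.2°) cos(-1.7°) cos(26.25°) = 0.0252 + 0.4724 = 0.4976.
Air mass m = 1/cos θ_z = 1/0.4976 = 2.010; τ^m = 0.56^2.010 = 0.3118.
Surface direct beam = 1360 × 0.4976 × 0.3118 = 211.01 W/m².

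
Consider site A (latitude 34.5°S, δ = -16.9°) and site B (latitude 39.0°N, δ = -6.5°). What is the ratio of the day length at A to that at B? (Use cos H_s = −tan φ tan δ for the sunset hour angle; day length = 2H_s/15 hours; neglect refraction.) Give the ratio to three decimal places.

1.205

A: H_s = arccos(−tan -34.5° · tan -16.9°) = 102.05°, so 2H_s/15 = 13.6067 h.
B: H_s = arccos(−tan 39.0° · tan -6.5°) = 84.71°, so 2H_s/15 = 11.2947 h.
Ratio A/B = 13.6067 / 11.2947 = 1.2047.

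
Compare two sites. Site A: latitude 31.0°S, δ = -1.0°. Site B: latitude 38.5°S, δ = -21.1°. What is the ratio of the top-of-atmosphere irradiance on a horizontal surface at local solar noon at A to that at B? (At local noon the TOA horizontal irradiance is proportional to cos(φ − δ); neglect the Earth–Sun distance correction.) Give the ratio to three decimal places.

0.908

A: cos θ_z = cos(-31.0° − (-1.0°)) = 0.8660.
B: cos θ_z = cos(-38.5° − (-21.1°)) = 0.9542.
Ratio A/B = 0.8660 / 0.9542 = 0.9076.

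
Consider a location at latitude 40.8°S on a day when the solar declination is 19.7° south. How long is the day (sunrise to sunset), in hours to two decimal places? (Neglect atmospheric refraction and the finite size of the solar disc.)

14.40 hours

cos H_s = −tan(-40.8°) · tan(-19.7°) = -0.3091, so H_s = arccos(-0.3091) = 108.01°.
Day length = 2 H_s / 15° h⁻¹ = 216.02° / 15 = 14.401 h.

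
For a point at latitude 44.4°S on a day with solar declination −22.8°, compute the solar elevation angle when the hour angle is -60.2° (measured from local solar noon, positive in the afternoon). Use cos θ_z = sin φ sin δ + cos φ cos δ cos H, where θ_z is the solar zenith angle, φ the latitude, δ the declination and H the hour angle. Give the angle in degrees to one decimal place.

36.8°

cos θ_z = sin φ sin δ + cos φ cos δ cos H = (-0.6997)(-0.3875) + (0.7145)(0.9219)(0.4970) = 0.5985.
θ_z = arccos(0.5985) = 53.24°, so the elevation is 90° − 53.24° = 36.76°.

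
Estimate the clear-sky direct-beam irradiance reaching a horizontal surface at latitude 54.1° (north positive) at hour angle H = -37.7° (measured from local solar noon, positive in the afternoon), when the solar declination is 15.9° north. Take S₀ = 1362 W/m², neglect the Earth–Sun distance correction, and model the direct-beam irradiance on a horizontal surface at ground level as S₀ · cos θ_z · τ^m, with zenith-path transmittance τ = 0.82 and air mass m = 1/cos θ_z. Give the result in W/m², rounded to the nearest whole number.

cos θ_z = sin φ sin δ + cos φ cos δ cos H = (0.8100)(0.2740) + (0.5864)(0.9617)(0.7912) = 0.6681.
Air mass m = 1/cos θ_z = 1/0.6681 = 1.497; τ^m = 0.82^1.497 = 0.7430.
Surface direct beam = 1362 × 0.6681 × 0.7430 = 676.09 W/m².

676 W/m²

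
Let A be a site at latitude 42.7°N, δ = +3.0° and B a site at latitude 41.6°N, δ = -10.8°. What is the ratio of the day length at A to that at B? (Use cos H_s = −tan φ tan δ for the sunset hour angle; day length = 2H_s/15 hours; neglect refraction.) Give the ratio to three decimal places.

A: H_s = arccos(−tan 42.7° · tan 3.0°) = 92.77°, so 2H_s/15 = 12.3693 h.
B: H_s = arccos(−tan 41.6° · tan -10.8°) = 80.25°, so 2H_s/15 = 10.7000 h.
Ratio A/B = 12.3693 / 10.7000 = 1.1560.

1.156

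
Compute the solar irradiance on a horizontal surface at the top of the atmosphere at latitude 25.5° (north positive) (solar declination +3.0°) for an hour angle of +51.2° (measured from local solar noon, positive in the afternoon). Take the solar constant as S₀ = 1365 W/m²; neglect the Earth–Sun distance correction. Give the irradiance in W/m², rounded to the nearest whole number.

cos θ_z = sin φ sin δ + cos φ cos δ cos H = (0.4305)(0.0523) + (0.9026)(0.9986)(0.6266) = 0.5873.
Top-of-atmosphere irradiance = S₀ cos θ_z = 1365 × 0.5873 = 801.66 W/m².

802 W/m²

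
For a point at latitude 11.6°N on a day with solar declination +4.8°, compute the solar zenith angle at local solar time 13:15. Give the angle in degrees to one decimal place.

19.8°

Hour angle H = 15° × (13.25 − 12) = 18.75°.
With φ = 11.6°, δ = 4.8°, H = 18.75°: sin φ sin δ = 0.0168, cos φ cos δ cos H = 0.9243, so cos θ_z = 0.9411.
θ_z = arccos(0.9411) = 19.76°.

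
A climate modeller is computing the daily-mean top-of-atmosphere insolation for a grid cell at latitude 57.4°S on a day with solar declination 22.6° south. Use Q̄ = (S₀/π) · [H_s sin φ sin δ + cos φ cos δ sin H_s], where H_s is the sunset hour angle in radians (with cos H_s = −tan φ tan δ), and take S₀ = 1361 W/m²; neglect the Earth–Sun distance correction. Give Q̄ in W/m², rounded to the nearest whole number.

−tan φ tan δ = −(-1.5637)(-0.4163) = -0.6510; H_s = arccos(-0.6510) = 130.62°. In radians, H_s = 2.2797.
H_s sin φ sin δ = 2.2797 × -0.8425 × -0.3843 = 0.7381.
cos φ cos δ sin H_s = 0.5388 × 0.9232 × 0.7591 = 0.3776.
Q̄ = (1361/π) × (0.7381 + 0.3776) = 433.22 × 1.1157 = 483.34 W/m².

483 W/m²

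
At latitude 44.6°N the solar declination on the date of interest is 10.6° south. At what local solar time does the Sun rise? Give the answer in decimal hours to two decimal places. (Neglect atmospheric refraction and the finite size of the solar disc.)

cos H_s = −tan(44.6°) · tan(-10.6°) = 0.1845, so H_s = arccos(0.1845) = 79.37°.
Sunrise is at 12 − H_s/15 = 12 − 5.291 = 6.709 h local solar time.

6.71 h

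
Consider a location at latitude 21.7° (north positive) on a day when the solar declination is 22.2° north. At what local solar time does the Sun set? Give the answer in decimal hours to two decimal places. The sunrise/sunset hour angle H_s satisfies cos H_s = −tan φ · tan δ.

18.62 h

−tan φ tan δ = −(0.3979)(0.4081) = -0.1624; H_s = arccos(-0.1624) = 99.35°.
Sunset is at 12 + H_s/15 = 12 + 6.623 = 18.623 h local solar time.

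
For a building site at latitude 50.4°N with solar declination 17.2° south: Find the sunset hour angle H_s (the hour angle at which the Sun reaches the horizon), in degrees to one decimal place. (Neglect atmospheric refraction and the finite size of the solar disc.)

68.0°

cos H_s = −tan(50.4°) · tan(-17.2°) = 0.3742, so H_s = arccos(0.3742) = 68.03°.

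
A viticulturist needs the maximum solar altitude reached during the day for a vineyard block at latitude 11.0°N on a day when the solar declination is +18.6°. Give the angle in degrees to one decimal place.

At local solar noon the hour angle is zero, so the elevation is 90° − |φ − δ| = 90° − |11.0° − (18.6°)| = 90° − 7.6° = 82.4°.

82.4°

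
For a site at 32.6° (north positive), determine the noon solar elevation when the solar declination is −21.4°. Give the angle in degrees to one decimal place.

At local solar noon the hour angle is zero, so the elevation is 90° − |φ − δ| = 90° − |32.6° − (-21.4°)| = 90° − 54.0° = 36.0°.

36.0°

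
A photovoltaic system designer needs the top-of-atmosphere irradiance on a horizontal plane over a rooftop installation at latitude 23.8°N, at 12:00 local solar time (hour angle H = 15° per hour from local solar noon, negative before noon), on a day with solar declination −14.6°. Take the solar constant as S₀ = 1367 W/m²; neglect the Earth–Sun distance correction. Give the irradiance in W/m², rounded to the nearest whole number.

1071 W/m²

Hour angle H = 15° × (12 − 12) = 0.00°.
cos θ_z = sin φ sin δ + cos φ cos δ cos H = (0.4035)(-0.2521) + (0.9150)(0.9677)(1.0000) = 0.7837.
Top-of-atmosphere irradiance = S₀ cos θ_z = 1367 × 0.7837 = 1071.32 W/m².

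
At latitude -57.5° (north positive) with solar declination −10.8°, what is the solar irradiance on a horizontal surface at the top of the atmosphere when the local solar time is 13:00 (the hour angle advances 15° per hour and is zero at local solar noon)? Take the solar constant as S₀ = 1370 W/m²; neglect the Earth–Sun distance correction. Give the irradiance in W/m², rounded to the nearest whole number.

915 W/m²

Hour angle H = 15° × (13 − 12) = 15.00°.
cos θ_z = sin(-57.5°) sin(-10.8°) + cos(-57.5°) cos(-10.8°) cos(15.00°) = 0.1580 + 0.5098 = 0.6678.
Top-of-atmosphere irradiance = S₀ cos θ_z = 1370 × 0.6678 = 914.89 W/m².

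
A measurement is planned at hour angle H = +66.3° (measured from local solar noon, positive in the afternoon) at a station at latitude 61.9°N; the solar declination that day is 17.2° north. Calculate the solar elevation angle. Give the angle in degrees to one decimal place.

26.2°

cos θ_z = sin φ sin δ + cos φ cos δ cos H = (0.8821)(0.2957) + (0.4710)(0.9553)(0.4019) = 0.4417.
θ_z = arccos(0.4417) = 63.79°, so the elevation is 90° − 63.79° = 26.21°.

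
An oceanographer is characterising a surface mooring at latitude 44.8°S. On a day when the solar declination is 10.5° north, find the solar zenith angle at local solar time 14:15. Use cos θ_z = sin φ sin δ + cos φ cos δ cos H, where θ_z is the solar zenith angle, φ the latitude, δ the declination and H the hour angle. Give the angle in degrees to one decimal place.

63.1°

Hour angle H = 15° × (14.25 − 12) = 33.75°.
cos θ_z = sin φ sin δ + cos φ cos δ cos H = (-0.7046)(0.1822) + (0.7096)(0.9833)(0.8315) = 0.4518.
θ_z = arccos(0.4518) = 63.14°.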